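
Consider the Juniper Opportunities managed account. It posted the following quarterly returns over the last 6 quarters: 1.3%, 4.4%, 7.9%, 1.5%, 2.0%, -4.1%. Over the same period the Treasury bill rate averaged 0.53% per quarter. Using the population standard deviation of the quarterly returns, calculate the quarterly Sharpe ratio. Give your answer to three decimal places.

r̄ = (1.3 + 4.4 + 7.9 + 1.5 + 2 − 4.1) / 6 = 2.1667%
Population σ = √[Σ(r − r̄)² / 6] = √[78.3533 / 6] = √13.0589 = 3.6137%
Sharpe = (r̄ − rf) / σ = (2.1667 − 0.53) / 3.6137 = 1.6367 / 3.6137 = 0.4529

0.453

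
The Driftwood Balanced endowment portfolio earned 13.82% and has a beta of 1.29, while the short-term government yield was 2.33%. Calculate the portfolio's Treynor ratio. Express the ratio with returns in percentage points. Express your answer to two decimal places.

Treynor = (Rp − Rf) / β = (13.82% − 2.33%) / 1.29 = 11.49 / 1.29 = 8.9070

8.91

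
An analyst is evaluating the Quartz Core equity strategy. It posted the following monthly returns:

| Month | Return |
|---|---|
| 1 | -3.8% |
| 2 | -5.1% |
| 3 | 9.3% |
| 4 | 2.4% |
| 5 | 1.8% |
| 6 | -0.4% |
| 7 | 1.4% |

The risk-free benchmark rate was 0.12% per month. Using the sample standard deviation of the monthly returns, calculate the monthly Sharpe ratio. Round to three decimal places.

0.144

r̄ = (-3.8 − 5.1 + 9.3 + 2.4 + 1.8 − 0.4 + 1.4) / 7 = 0.8000%
Σ(r − r̄)² = (-3.8 − 0.8000)² + (-5.1 − 0.8000)² + (9.3 − 0.8000)² + … = 133.5800
σ = √[133.5800 / 6] = 4.7184%
Sharpe = (r̄ − rf) / σ = (0.8000 − 0.12) / 4.7184 = 0.6800 / 4.7184 = 0.1441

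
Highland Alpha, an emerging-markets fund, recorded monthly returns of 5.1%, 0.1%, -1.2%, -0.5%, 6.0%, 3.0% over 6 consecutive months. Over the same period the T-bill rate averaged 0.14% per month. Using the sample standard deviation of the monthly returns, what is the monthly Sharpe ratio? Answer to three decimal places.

0.636

r̄ = (5.1 + 0.1 − 1.2 − 0.5 + 6 + 3) / 6 = 2.0833%
Sample std dev = √[46.6683 / 5] = 3.0551%
Sharpe = (r̄ − rf) / σ = (2.0833 − 0.14) / 3.0551 = 1.9433 / 3.0551 = 0.6361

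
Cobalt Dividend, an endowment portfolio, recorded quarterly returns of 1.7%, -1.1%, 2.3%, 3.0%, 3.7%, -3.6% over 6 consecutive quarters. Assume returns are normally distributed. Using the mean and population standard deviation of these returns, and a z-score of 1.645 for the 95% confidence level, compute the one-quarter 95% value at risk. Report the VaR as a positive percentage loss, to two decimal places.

r̄ = (1.7 − 1.1 + 2.3 + 3 + 3.7 − 3.6) / 6 = 6.00 / 6 = 1.0000%
Σ(r − r̄)² = 39.0400; population σ = √(39.0400/6) = 2.5508%
VaR = −(r̄ − z·σ) = −(1.0000 − 1.645 × 2.5508) = −(-3.1961) = 3.1961%

3.20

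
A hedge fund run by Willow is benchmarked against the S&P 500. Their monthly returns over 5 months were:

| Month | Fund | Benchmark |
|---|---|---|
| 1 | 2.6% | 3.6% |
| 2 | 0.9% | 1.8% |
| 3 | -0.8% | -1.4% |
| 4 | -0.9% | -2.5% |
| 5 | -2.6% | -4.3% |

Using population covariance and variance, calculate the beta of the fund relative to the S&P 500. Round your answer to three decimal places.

r̄p = -0.1600%,  r̄m = -0.5600%
Cov = Σ(rp − r̄p)(rm − r̄m) / 5 = 5.0164
Var(rm) = Σ(rm − r̄m)² / 5 = 8.2664
β = Cov / Var = 5.0164 / 8.2664 = 0.6068

0.607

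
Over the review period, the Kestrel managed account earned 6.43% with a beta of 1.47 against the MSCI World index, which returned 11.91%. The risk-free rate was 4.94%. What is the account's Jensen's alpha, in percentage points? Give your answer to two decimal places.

CAPM expected return = Rf + β(Rm − Rf) = 4.94% + 1.47 × (11.91% − 4.94%) = 4.94 + 1.47 × 6.97 = 15.1859%
Jensen's α = Rp − E[R] = 6.43% − 15.1859% = -8.7559

-8.76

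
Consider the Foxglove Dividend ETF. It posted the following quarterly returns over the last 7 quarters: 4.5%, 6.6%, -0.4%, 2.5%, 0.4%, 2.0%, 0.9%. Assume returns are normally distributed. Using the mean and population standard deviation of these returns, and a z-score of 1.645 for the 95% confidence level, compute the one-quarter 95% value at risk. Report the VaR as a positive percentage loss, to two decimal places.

1.39

r̄ = (4.5 + 6.6 − 0.4 + 2.5 + 0.4 + 2 + 0.9) / 7 = 2.3571%
Population std dev = √[36.2971 / 7] = 2.2771%
VaR = −(r̄ − z·σ) = −(2.3571 − 1.645 × 2.2771) = −(-1.3887) = 1.3887%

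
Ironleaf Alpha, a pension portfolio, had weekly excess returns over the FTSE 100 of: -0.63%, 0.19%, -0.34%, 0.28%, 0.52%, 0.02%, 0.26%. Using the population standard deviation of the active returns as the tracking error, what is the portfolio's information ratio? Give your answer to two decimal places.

r̄ = (-0.63 + 0.19 − 0.34 + 0.28 + 0.52 + 0.02 + 0.26) / 7 = 0.300 / 7 = 0.0429%
Σ(r − r̄)² = (-0.63 − 0.0429)² + (0.19 − 0.0429)² + (-0.34 − 0.0429)² + … = 0.9525
σ = √[0.9525 / 7] = 0.3689%
IR = r̄ / tracking error = 0.0429 / 0.3689 = 0.1163

0.12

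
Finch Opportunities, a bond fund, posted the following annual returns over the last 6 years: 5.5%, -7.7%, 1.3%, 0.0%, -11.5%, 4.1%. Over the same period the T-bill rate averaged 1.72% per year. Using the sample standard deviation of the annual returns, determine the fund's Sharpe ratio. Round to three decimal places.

Mean return r̄ = -8.30 / 6 = -1.3833%
Sample std dev = √[228.8083 / 5] = 6.7647%
Sharpe = (r̄ − rf) / σ = (-1.3833 − 1.72) / 6.7647 = -3.1033 / 6.7647 = -0.4587

-0.459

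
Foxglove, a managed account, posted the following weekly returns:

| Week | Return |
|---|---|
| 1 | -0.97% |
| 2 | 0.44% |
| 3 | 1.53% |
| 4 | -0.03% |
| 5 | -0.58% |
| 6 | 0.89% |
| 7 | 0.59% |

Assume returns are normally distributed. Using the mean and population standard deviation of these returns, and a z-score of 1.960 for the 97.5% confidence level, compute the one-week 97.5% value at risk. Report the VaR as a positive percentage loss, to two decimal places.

r̄ = (-0.97 + 0.44 + 1.53 − 0.03 − 0.58 + 0.89 + 0.59) / 7 = 1.870 / 7 = 0.2671%
Σ(r − r̄)² = (-0.97 − 0.2671)² + (0.44 − 0.2671)² + … = 4.4533
σ = √[4.4533 / 7] = 0.7976%
VaR = −(r̄ − z·σ) = −(0.2671 − 1.960 × 0.7976) = −(-1.2962) = 1.2962%

1.30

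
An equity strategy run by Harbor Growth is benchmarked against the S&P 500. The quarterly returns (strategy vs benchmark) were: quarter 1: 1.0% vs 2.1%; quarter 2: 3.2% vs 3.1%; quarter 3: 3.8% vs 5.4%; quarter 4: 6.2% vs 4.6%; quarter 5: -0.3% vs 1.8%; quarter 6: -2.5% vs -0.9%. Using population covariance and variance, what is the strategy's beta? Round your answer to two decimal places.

r̄p = 1.9000%,  r̄m = 2.6833%
Cov = Σ(rp − r̄p)(rm − r̄m) / 6 = 5.3633
Var(rm) = Σ(rm − r̄m)² / 6 = 4.1981
β = Cov / Var = 5.3633 / 4.1981 = 1.2776

1.28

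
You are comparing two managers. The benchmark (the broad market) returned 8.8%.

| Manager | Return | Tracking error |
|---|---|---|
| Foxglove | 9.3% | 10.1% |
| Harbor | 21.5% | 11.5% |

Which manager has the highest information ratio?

Harbor

Foxglove: IR = (9.3% − 8.8%) / 10.1% = 0.050
Harbor: IR = (21.5% − 8.8%) / 11.5% = 1.104
Highest: Harbor (1.104).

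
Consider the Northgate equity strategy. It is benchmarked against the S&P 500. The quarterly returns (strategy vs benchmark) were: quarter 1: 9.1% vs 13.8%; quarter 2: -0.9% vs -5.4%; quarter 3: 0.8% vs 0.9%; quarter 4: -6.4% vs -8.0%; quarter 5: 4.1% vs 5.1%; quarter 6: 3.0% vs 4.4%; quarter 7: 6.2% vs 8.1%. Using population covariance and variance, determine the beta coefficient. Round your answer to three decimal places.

r̄p = 2.2714%,  r̄m = 2.7000%
Cov = Σ(rp − r̄p)(rm − r̄m) / 7 = 31.9657
Var(rm) = Σ(rm − r̄m)² / 7 = 49.1943
β = Cov / Var = 31.9657 / 49.1943 = 0.6498

0.650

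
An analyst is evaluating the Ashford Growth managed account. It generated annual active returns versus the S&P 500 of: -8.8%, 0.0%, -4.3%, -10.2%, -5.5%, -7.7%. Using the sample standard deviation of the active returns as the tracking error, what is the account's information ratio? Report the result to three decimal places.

-1.656

Mean return r̄ = -36.50 / 6 = -6.0833%
Σ(r − r̄)² = (-8.8 − (-6.0833))² + (0 − (-6.0833))² + (-4.3 − (-6.0833))² + … = 67.4683
sample σ = √(67.4683 / 5) = √13.4937 = 3.6734%
IR = r̄ / tracking error = -6.0833 / 3.6734 = -1.6560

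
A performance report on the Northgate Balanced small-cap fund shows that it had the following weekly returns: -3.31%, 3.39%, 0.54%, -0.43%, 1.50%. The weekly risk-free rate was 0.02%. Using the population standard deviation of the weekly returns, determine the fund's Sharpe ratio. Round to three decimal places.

0.143

r̄ = (-3.31 + 3.39 + 0.54 − 0.43 + 1.5) / 5 = 0.3380%
Σ(r − r̄)² = (-3.31 − 0.3380)² + (3.39 − 0.3380)² + … = 24.6035
population σ = √(24.6035 / 5) = √4.9207 = 2.2183%
Sharpe = (r̄ − rf) / σ = (0.3380 − 0.02) / 2.2183 = 0.3180 / 2.2183 = 0.1434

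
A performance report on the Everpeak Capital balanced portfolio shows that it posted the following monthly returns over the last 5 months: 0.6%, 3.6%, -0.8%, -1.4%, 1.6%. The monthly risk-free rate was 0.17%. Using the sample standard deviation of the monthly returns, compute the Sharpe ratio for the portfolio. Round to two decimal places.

0.28

Mean return r̄ = 3.60 / 5 = 0.7200%
Sample std dev = √[15.8880 / 4] = 1.9930%
Sharpe = (r̄ − rf) / σ = (0.7200 − 0.17) / 1.9930 = 0.5500 / 1.9930 = 0.2760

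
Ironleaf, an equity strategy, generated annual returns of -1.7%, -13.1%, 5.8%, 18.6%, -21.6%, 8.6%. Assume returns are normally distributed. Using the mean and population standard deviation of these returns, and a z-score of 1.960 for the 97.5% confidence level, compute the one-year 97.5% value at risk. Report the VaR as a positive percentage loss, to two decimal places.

27.02

r̄ = (-1.7 − 13.1 + 5.8 + 18.6 − 21.6 + 8.6) / 6 = -3.40 / 6 = -0.5667%
Σ(r − r̄)² = (-1.7 − (-0.5667))² + (-13.1 − (-0.5667))² + … = 1092.6933
population σ = √(1092.6933 / 6) = √182.1156 = 13.4950%
VaR = −(r̄ − z·σ) = −(-0.5667 − 1.960 × 13.4950) = −(-27.0169) = 27.0169%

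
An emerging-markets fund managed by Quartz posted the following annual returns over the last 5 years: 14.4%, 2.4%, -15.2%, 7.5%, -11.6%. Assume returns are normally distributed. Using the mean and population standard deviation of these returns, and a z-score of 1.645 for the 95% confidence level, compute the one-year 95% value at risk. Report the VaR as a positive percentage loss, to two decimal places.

Mean return r̄ = -2.50 / 5 = -0.5000%
Population σ = √[Σ(r − r̄)² / 5] = √[633.7200 / 5] = √126.7440 = 11.2581%
VaR = −(r̄ − z·σ) = −(-0.5000 − 1.645 × 11.2581) = −(-19.0196) = 19.0196%

19.02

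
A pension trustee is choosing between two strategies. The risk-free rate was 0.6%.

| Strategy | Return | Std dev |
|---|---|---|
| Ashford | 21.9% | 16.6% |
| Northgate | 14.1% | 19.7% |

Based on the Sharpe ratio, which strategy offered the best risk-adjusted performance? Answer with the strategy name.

Ashford

Ashford: Sharpe ratio = (21.9% − 0.6%) / 16.6% = 1.283
Northgate: Sharpe ratio = (14.1% − 0.6%) / 19.7% = 0.685
Highest: Ashford (1.283).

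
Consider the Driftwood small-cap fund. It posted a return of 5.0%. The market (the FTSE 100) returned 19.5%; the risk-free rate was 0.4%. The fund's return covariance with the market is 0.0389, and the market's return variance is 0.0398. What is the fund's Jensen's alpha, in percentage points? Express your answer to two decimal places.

-14.07

β = Cov / Var = 0.0389 / 0.0398 = 0.9774
E[R] = Rf + β(Rm − Rf) = 0.4% + 0.9774 × (19.5% − 0.4%) = 19.0683%
α = Rp − E[R] = 5.0% − 19.0683% = -14.0683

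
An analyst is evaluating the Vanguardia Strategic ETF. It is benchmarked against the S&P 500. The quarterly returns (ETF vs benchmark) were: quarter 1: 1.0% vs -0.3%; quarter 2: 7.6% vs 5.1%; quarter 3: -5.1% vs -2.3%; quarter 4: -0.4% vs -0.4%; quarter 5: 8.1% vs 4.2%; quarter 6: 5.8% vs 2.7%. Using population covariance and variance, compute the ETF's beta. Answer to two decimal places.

1.73

r̄p = 2.8333%,  r̄m = 1.5000%
Cov = Σ(rp − r̄p)(rm − r̄m) / 6 = 12.4217
Var(rm) = Σ(rm − r̄m)² / 6 = 7.1633
β = Cov / Var = 12.4217 / 7.1633 = 1.7341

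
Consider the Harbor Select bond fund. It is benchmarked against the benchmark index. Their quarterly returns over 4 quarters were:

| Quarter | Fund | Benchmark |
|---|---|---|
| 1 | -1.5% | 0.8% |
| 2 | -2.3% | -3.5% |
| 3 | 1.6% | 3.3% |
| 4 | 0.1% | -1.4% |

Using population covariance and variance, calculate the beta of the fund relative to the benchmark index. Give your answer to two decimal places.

r̄p = -0.5250%,  r̄m = -0.2000%
Cov = Σ(rp − r̄p)(rm − r̄m) / 4 = 2.8925
Var(rm) = Σ(rm − r̄m)² / 4 = 6.3950
β = Cov / Var = 2.8925 / 6.3950 = 0.4523

0.45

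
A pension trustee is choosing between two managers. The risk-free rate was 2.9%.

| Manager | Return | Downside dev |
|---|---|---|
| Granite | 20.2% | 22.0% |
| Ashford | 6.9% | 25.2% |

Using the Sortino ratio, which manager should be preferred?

Granite: Sortino ratio = (20.2% − 2.9%) / 22.0% = 0.786
Ashford: Sortino ratio = (6.9% − 2.9%) / 25.2% = 0.159
Highest: Granite (0.786).

Granite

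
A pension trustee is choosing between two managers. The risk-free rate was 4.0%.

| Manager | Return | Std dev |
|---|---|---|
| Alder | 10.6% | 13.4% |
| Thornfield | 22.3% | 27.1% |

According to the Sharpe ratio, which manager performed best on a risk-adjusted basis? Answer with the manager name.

Alder: Sharpe ratio = (10.6% − 4.0%) / 13.4% = 0.493
Thornfield: Sharpe ratio = (22.3% − 4.0%) / 27.1% = 0.675
Highest: Thornfield (0.675).

Thornfield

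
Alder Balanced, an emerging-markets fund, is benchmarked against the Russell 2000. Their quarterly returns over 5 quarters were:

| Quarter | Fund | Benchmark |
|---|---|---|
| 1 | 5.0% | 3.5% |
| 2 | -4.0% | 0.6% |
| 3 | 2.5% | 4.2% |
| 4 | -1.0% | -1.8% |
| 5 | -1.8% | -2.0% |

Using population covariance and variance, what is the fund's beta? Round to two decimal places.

r̄p = 0.1400%,  r̄m = 0.9000%
Cov = Σ(rp − r̄p)(rm − r̄m) / 5 = 6.0740
Var(rm) = Σ(rm − r̄m)² / 5 = 6.6880
β = Cov / Var = 6.0740 / 6.6880 = 0.9082

0.91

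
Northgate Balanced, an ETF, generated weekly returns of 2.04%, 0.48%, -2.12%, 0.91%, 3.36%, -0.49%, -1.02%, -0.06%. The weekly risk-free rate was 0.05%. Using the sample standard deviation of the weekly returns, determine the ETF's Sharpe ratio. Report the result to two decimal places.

0.19

Mean return r̄ = 3.100 / 8 = 0.3875%
Σ(r − r̄)² = 21.0870; sample σ = √(21.0870/7) = 1.7356%
Sharpe = (r̄ − rf) / σ = (0.3875 − 0.05) / 1.7356 = 0.3375 / 1.7356 = 0.1945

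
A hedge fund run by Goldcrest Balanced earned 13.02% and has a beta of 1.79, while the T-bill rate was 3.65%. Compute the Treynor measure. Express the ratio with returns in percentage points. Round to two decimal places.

Treynor = (Rp − Rf) / β = (13.02% − 3.65%) / 1.79 = 9.37 / 1.79 = 5.2346

5.23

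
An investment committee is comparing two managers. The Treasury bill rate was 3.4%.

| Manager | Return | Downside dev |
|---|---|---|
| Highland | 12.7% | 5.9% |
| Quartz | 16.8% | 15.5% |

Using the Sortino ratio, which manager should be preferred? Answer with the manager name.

Highland: Sortino ratio = (12.7% − 3.4%) / 5.9% = 1.576
Quartz: Sortino ratio = (16.8% − 3.4%) / 15.5% = 0.865
Highest: Highland (1.576).

Highland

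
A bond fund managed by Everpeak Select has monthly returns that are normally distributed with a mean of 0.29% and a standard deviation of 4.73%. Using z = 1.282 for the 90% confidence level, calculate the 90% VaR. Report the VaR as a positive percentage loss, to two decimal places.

VaR (as % loss) = −(μ − z·σ) = −(0.29% − 1.282 × 4.73%) = −(-5.77386%) = 5.77386%

5.77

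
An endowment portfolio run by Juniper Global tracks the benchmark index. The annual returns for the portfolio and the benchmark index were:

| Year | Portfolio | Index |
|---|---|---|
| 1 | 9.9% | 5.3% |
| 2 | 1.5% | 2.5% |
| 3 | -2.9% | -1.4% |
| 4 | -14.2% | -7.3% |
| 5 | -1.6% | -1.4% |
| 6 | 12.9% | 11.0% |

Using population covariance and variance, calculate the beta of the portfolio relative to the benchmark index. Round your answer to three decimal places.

1.500

r̄p = 0.9333%,  r̄m = 1.4500%
Cov = Σ(rp − r̄p)(rm − r̄m) / 6 = 49.9933
Var(rm) = Σ(rm − r̄m)² / 6 = 33.3225
β = Cov / Var = 49.9933 / 33.3225 = 1.5003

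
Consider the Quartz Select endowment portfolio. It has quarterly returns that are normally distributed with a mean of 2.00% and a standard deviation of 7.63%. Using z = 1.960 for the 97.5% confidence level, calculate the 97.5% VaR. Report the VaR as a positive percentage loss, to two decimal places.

12.95

VaR (as % loss) = −(μ − z·σ) = −(2.00% − 1.960 × 7.63%) = −(-12.9548%) = 12.9548%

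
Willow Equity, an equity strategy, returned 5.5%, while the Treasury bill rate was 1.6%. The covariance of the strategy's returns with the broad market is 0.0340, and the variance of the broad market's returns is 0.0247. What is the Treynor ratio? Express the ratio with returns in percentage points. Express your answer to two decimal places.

β = Cov / Var = 0.0340 / 0.0247 = 1.3765
Treynor = (Rp − Rf) / β = (5.5% − 1.6%) / 1.3765 = 3.90 / 1.3765 = 2.8333

2.83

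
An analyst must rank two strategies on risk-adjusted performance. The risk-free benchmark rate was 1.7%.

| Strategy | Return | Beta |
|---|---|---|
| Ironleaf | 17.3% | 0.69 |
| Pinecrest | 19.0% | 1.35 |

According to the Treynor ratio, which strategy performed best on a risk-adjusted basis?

Ironleaf: Treynor = (17.3% − 1.7%) / 0.69 = 22.609
Pinecrest: Treynor = (19.0% − 1.7%) / 1.35 = 12.815
Highest: Ironleaf (22.609).

Ironleaf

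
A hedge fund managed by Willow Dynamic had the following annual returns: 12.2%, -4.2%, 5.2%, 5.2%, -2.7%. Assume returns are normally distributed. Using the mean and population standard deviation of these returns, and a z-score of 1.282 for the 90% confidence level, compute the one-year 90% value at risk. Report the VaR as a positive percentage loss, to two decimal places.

μ = (12.2 − 4.2 + 5.2 + 5.2 − 2.7) / 5 = 3.1400%
Σ(r − μ)² = 178.5520; population σ = √(178.5520/5) = 5.9758%
VaR = −(μ − z·σ) = −(3.1400 − 1.282 × 5.9758) = −(-4.5210) = 4.5210%

4.52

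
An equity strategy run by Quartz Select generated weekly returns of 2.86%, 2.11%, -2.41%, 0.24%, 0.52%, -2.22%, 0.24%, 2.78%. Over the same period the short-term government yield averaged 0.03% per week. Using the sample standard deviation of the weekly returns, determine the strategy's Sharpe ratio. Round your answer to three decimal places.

0.237

Mean return r̄ = 4.120 / 8 = 0.5150%
Σ(r − r̄)² = (2.86 − 0.5150)² + (2.11 − 0.5150)² + … = 29.3604
σ = √[29.3604 / 7] = 2.0480%
Sharpe = (r̄ − rf) / σ = (0.5150 − 0.03) / 2.0480 = 0.4850 / 2.0480 = 0.2368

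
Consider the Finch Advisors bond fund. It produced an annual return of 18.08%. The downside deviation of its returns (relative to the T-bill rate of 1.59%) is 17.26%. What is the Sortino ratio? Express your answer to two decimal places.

Sortino = (Rp − Rf) / σd = (18.08% − 1.59%) / 17.26% = 16.49% / 17.26% = 0.9554

0.96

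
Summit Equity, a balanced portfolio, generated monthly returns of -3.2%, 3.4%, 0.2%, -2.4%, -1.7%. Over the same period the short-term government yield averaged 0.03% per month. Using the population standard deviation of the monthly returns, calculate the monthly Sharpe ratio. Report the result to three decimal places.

Mean return r̄ = -3.70 / 5 = -0.7400%
Population σ = √[Σ(r − r̄)² / 5] = √[27.7520 / 5] = √5.5504 = 2.3559%
Sharpe = (r̄ − rf) / σ = (-0.7400 − 0.03) / 2.3559 = -0.7700 / 2.3559 = -0.3268

-0.327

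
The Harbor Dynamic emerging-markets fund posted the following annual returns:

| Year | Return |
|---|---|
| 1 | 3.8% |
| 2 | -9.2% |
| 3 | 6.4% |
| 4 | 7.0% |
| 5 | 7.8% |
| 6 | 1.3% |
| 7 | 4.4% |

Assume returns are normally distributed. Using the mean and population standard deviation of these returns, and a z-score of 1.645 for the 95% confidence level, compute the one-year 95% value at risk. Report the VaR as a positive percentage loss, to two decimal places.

5.83

Mean return μ = 21.50 / 7 = 3.0714%
Σ(r − μ)² = 204.8943; population σ = √(204.8943/7) = 5.4102%
VaR = −(μ − z·σ) = −(3.0714 − 1.645 × 5.4102) = −(-5.8284) = 5.8284%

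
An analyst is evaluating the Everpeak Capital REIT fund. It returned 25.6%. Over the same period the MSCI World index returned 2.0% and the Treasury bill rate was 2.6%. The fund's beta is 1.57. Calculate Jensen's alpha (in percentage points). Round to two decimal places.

23.94

CAPM expected return = Rf + β(Rm − Rf) = 2.6% + 1.57 × (2.0% − 2.6%) = 2.6 + 1.57 × -0.60 = 1.6580%
Jensen's α = Rp − E[R] = 25.6% − 1.6580% = 23.9420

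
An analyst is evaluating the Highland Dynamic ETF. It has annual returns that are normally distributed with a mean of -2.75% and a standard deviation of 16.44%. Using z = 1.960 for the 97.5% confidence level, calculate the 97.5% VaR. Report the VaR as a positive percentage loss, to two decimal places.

VaR (as % loss) = −(μ − z·σ) = −(-2.75% − 1.960 × 16.44%) = −(-34.9724%) = 34.9724%

34.97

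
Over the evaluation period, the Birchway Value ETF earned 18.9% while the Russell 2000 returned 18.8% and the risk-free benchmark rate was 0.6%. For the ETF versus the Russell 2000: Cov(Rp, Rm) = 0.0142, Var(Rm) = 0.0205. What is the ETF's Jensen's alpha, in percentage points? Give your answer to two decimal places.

5.69

β = Cov / Var = 0.0142 / 0.0205 = 0.6927
E[R] = Rf + β(Rm − Rf) = 0.6% + 0.6927 × (18.8% − 0.6%) = 13.2071%
α = Rp − E[R] = 18.9% − 13.2071% = 5.6929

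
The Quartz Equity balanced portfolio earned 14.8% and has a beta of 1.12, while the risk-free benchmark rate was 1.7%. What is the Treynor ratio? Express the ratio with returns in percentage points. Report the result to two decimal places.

Treynor = (Rp − Rf) / β = (14.8% − 1.7%) / 1.12 = 13.10 / 1.12 = 11.6964

11.70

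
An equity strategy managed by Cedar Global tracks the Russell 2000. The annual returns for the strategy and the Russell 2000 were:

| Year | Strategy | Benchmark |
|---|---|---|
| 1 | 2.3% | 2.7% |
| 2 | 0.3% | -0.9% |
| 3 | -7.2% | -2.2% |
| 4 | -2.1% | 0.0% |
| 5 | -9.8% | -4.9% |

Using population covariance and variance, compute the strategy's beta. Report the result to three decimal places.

r̄p = -3.3000%,  r̄m = -1.0600%
Cov = Σ(rp − r̄p)(rm − r̄m) / 5 = 10.4620
Var(rm) = Σ(rm − r̄m)² / 5 = 6.2664
β = Cov / Var = 10.4620 / 6.2664 = 1.6695

1.670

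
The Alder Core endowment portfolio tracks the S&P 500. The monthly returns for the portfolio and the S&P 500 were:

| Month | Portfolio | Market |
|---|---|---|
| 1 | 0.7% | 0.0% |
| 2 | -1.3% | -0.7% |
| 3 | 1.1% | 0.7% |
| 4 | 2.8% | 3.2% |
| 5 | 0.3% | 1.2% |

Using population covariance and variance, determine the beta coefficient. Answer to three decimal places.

0.891

r̄p = 0.7200%,  r̄m = 0.8800%
Cov = Σ(rp − r̄p)(rm − r̄m) / 5 = 1.5664
Var(rm) = Σ(rm − r̄m)² / 5 = 1.7576
β = Cov / Var = 1.5664 / 1.7576 = 0.8912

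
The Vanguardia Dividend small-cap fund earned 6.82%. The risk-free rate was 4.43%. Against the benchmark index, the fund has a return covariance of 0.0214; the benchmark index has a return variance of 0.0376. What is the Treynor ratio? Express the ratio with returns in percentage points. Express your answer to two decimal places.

β = Cov / Var = 0.0214 / 0.0376 = 0.5691
Treynor = (Rp − Rf) / β = (6.82% − 4.43%) / 0.5691 = 2.39 / 0.5691 = 4.1996

4.20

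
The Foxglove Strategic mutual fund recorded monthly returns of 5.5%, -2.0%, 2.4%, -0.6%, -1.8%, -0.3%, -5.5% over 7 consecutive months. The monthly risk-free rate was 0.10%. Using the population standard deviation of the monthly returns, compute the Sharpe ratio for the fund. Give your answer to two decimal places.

r̄ = (5.5 − 2 + 2.4 − 0.6 − 1.8 − 0.3 − 5.5) / 7 = -2.30 / 7 = -0.3286%
Population std dev = √[73.1943 / 7] = 3.2336%
Sharpe = (r̄ − rf) / σ = (-0.3286 − 0.1) / 3.2336 = -0.4286 / 3.2336 = -0.1325

-0.13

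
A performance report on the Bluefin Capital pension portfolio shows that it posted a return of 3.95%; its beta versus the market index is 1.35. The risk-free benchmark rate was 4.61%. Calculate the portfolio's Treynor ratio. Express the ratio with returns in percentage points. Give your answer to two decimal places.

-0.49

Treynor = (Rp − Rf) / β = (3.95% − 4.61%) / 1.35 = -0.66 / 1.35 = -0.4889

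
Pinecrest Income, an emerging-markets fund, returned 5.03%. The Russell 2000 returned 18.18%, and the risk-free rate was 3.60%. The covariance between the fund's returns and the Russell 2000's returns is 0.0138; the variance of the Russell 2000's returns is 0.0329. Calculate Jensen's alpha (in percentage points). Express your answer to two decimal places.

β = Cov / Var = 0.0138 / 0.0329 = 0.4195
E[R] = Rf + β(Rm − Rf) = 3.60% + 0.4195 × (18.18% − 3.60%) = 9.7163%
α = Rp − E[R] = 5.03% − 9.7163% = -4.6863

-4.69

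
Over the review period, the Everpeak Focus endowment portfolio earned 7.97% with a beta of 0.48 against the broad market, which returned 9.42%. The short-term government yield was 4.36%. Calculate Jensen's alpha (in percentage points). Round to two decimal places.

CAPM expected return = Rf + β(Rm − Rf) = 4.36% + 0.48 × (9.42% − 4.36%) = 4.36 + 0.48 × 5.06 = 6.7888%
Jensen's α = Rp − E[R] = 7.97% − 6.7888% = 1.1812

1.18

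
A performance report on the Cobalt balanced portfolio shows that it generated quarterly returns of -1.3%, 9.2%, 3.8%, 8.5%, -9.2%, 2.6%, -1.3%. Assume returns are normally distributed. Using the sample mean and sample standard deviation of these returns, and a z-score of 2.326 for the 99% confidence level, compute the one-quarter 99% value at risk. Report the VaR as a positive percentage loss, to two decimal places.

13.09

r̄ = (-1.3 + 9.2 + 3.8 + 8.5 − 9.2 + 2.6 − 1.3) / 7 = 12.30 / 7 = 1.7571%
Sample std dev = √[244.4971 / 6] = 6.3835%
VaR = −(r̄ − z·σ) = −(1.7571 − 2.326 × 6.3835) = −(-13.0909) = 13.0909%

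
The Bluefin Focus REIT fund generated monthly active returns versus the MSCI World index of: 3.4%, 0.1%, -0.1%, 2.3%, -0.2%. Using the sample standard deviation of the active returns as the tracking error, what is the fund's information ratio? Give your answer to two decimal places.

0.67

r̄ = (3.4 + 0.1 − 0.1 + 2.3 − 0.2) / 5 = 5.50 / 5 = 1.1000%
Sample σ = √[Σ(r − r̄)² / 4] = √[10.8600 / 4] = √2.7150 = 1.6477%
IR = r̄ / tracking error = 1.1000 / 1.6477 = 0.6676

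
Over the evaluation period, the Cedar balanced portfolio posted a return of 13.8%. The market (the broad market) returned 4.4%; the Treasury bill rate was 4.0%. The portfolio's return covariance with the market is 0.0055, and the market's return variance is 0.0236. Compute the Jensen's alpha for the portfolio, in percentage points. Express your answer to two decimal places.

9.71

β = Cov / Var = 0.0055 / 0.0236 = 0.2331
E[R] = Rf + β(Rm − Rf) = 4.0% + 0.2331 × (4.4% − 4.0%) = 4.0932%
α = Rp − E[R] = 13.8% − 4.0932% = 9.7068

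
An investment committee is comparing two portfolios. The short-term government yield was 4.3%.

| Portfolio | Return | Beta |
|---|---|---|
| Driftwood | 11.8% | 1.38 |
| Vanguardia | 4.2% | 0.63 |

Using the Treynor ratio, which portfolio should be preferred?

Driftwood: Treynor = (11.8% − 4.3%) / 1.38 = 5.435
Vanguardia: Treynor = (4.2% − 4.3%) / 0.63 = -0.159
Highest: Driftwood (5.435).

Driftwood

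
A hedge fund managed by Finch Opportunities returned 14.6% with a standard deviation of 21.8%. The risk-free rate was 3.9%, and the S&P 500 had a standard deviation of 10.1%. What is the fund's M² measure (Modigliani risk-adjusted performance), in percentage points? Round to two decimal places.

Sharpe = (Rp − Rf) / σp = (14.6% − 3.9%) / 21.8% = 0.4908
M² = Rf + Sharpe × σm = 3.9% + 0.4908 × 10.1% = 8.8571%

8.86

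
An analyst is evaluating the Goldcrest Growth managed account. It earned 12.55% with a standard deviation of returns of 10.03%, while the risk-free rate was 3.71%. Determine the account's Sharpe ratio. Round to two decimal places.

Sharpe = (Rp − Rf) / σp = (12.55% − 3.71%) / 10.03% = 8.84% / 10.03% = 0.8814

0.88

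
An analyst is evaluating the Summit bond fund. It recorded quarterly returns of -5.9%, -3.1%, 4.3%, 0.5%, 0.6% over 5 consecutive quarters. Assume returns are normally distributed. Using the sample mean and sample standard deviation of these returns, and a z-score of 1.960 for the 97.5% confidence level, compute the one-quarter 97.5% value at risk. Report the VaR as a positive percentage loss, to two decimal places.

r̄ = (-5.9 − 3.1 + 4.3 + 0.5 + 0.6) / 5 = -0.7200%
Σ(r − r̄)² = (-5.9 − (-0.7200))² + (-3.1 − (-0.7200))² + (4.3 − (-0.7200))² + … = 60.9280
σ = √[60.9280 / 4] = 3.9028%
VaR = −(r̄ − z·σ) = −(-0.7200 − 1.960 × 3.9028) = −(-8.3695) = 8.3695%

8.37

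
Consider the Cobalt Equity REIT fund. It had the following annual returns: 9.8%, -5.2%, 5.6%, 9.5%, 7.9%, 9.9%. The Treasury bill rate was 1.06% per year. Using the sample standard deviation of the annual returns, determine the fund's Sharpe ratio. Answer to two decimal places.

Mean return r̄ = 37.50 / 6 = 6.2500%
Sample σ = √[Σ(r − r̄)² / 5] = √[170.7350 / 5] = √34.1470 = 5.8435%
Sharpe = (r̄ − rf) / σ = (6.2500 − 1.06) / 5.8435 = 5.1900 / 5.8435 = 0.8882

0.89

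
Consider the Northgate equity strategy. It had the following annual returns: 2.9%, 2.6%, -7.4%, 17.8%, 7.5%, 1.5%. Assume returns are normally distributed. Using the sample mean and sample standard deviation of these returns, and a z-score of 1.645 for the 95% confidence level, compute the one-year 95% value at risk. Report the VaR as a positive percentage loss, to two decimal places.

9.45

μ = (2.9 + 2.6 − 7.4 + 17.8 + 7.5 + 1.5) / 6 = 24.90 / 6 = 4.1500%
Σ(r − μ)² = (2.9 − 4.1500)² + (2.6 − 4.1500)² + (-7.4 − 4.1500)² + … = 341.9350
σ = √[341.9350 / 5] = 8.2696%
VaR = −(μ − z·σ) = −(4.1500 − 1.645 × 8.2696) = −(-9.4535) = 9.4535%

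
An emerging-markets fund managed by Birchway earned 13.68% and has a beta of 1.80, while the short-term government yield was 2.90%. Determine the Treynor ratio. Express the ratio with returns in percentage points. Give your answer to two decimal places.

5.99

Treynor = (Rp − Rf) / β = (13.68% − 2.90%) / 1.80 = 10.78 / 1.80 = 5.9889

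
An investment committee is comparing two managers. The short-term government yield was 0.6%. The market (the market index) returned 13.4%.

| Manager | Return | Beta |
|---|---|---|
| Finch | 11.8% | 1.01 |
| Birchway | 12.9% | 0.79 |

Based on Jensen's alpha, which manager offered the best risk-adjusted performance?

Birchway

Finch: α = 11.8% − [0.6% + 1.01 × (13.4% − 0.6%)] = -1.728
Birchway: α = 12.9% − [0.6% + 0.79 × (13.4% − 0.6%)] = 2.188
Highest: Birchway (2.188).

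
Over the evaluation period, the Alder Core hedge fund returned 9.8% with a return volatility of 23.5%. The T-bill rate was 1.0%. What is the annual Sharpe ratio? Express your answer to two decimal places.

Sharpe = (Rp − Rf) / σp = (9.8% − 1.0%) / 23.5% = 8.80% / 23.5% = 0.3745

0.37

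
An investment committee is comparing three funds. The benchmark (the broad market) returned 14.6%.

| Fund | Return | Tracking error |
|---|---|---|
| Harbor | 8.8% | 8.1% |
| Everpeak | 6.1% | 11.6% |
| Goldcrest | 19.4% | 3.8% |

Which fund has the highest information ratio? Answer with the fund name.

Goldcrest

Harbor: IR = (8.8% − 14.6%) / 8.1% = -0.716
Everpeak: IR = (6.1% − 14.6%) / 11.6% = -0.733
Goldcrest: IR = (19.4% − 14.6%) / 3.8% = 1.263
Highest: Goldcrest (1.263).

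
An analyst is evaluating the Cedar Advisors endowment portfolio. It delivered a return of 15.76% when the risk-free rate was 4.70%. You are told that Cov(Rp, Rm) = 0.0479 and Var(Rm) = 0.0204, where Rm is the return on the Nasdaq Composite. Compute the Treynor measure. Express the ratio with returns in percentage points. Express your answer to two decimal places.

4.71

β = Cov / Var = 0.0479 / 0.0204 = 2.3480
Treynor = (Rp − Rf) / β = (15.76% − 4.70%) / 2.3480 = 11.06 / 2.3480 = 4.7104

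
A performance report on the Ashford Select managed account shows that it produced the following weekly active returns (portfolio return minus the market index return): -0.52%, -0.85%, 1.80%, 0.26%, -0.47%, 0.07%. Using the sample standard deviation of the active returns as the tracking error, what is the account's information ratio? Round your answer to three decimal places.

μ = (-0.52 − 0.85 + 1.8 + 0.26 − 0.47 + 0.07) / 6 = 0.0483%
Σ(r − μ)² = (-0.52 − 0.0483)² + (-0.85 − 0.0483)² + … = 4.5123
sample σ = √(4.5123 / 5) = √0.9025 = 0.9500%
IR = μ / tracking error = 0.0483 / 0.9500 = 0.0508

0.051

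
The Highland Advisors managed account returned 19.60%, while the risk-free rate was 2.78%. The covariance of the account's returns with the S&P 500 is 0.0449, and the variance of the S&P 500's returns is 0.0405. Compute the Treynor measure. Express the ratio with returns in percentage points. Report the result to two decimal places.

β = Cov / Var = 0.0449 / 0.0405 = 1.1086
Treynor = (Rp − Rf) / β = (19.60% − 2.78%) / 1.1086 = 16.82 / 1.1086 = 15.1723

15.17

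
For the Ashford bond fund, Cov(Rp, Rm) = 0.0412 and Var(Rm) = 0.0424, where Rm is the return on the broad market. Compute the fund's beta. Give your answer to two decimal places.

0.97

β = Cov(Rp, Rm) / Var(Rm) = 0.0412 / 0.0424 = 0.9717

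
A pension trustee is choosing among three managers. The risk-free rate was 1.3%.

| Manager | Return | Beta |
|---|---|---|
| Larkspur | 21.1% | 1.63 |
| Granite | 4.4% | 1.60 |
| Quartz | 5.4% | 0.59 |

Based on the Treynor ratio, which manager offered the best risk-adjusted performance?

Larkspur

Larkspur: Treynor = (21.1% − 1.3%) / 1.63 = 12.147
Granite: Treynor = (4.4% − 1.3%) / 1.60 = 1.938
Quartz: Treynor = (5.4% − 1.3%) / 0.59 = 6.949
Highest: Larkspur (12.147).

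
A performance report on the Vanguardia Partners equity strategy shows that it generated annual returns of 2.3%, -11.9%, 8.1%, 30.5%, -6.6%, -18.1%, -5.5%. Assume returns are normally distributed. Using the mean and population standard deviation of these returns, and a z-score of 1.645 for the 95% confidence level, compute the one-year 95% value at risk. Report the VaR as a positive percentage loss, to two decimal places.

24.60

Mean return r̄ = -1.20 / 7 = -0.1714%
Population std dev = √[1543.9743 / 7] = 14.8515%
VaR = −(r̄ − z·σ) = −(-0.1714 − 1.645 × 14.8515) = −(-24.6021) = 24.6021%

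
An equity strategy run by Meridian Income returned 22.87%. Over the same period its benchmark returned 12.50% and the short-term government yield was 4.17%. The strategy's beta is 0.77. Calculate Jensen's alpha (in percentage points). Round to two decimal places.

12.29

CAPM expected return = Rf + β(Rm − Rf) = 4.17% + 0.77 × (12.50% − 4.17%) = 4.17 + 0.77 × 8.33 = 10.5841%
Jensen's α = Rp − E[R] = 22.87% − 10.5841% = 12.2859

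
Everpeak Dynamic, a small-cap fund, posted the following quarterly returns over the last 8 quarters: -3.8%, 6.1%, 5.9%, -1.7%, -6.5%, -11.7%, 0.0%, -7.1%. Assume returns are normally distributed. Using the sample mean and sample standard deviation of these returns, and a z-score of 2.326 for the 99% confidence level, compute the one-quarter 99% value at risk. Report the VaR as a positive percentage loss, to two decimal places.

Mean return r̄ = -18.80 / 8 = -2.3500%
Σ(r − r̄)² = (-3.8 − (-2.3500))² + (6.1 − (-2.3500))² + … = 274.7200
σ = √[274.7200 / 7] = 6.2646%
VaR = −(r̄ − z·σ) = −(-2.3500 − 2.326 × 6.2646) = −(-16.9215) = 16.9215%

16.92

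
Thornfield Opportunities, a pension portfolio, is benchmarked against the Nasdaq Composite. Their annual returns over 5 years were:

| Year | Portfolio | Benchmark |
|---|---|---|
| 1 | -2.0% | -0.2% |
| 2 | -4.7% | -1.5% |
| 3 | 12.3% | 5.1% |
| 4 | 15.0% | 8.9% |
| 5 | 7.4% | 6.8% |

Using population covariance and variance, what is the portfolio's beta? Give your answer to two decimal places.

1.82

r̄p = 5.6000%,  r̄m = 3.8200%
Cov = Σ(rp − r̄p)(rm − r̄m) / 5 = 29.4080
Var(rm) = Σ(rm − r̄m)² / 5 = 16.1576
β = Cov / Var = 29.4080 / 16.1576 = 1.8201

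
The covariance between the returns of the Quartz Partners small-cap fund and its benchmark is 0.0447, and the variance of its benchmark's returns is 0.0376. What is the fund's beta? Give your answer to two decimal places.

1.19

β = Cov(Rp, Rm) / Var(Rm) = 0.0447 / 0.0376 = 1.1888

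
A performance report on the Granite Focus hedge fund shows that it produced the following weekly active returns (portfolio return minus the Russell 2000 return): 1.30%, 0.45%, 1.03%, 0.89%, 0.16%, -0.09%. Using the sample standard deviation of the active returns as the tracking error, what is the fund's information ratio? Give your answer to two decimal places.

Mean return r̄ = 3.740 / 6 = 0.6233%
Σ(r − r̄)² = (1.3 − 0.6233)² + (0.45 − 0.6233)² + … = 1.4479
sample σ = √(1.4479 / 5) = √0.2896 = 0.5381%
IR = r̄ / tracking error = 0.6233 / 0.5381 = 1.1583

1.16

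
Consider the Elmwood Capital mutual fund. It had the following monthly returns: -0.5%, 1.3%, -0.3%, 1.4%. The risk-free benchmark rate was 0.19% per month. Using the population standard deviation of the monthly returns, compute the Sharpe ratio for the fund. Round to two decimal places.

r̄ = (-0.5 + 1.3 − 0.3 + 1.4) / 4 = 0.4750%
Σ(r − r̄)² = 3.0875; population σ = √(3.0875/4) = 0.8786%
Sharpe = (r̄ − rf) / σ = (0.4750 − 0.19) / 0.8786 = 0.2850 / 0.8786 = 0.3244

0.32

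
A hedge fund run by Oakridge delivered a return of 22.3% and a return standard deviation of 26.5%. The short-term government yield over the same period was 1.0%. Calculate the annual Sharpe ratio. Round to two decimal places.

Sharpe = (Rp − Rf) / σp = (22.3% − 1.0%) / 26.5% = 21.30% / 26.5% = 0.8038

0.80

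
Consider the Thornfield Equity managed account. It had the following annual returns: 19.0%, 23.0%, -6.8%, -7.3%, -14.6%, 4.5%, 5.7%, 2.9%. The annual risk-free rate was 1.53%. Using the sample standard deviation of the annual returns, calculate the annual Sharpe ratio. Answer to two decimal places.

r̄ = (19 + 23 − 6.8 − 7.3 − 14.6 + 4.5 + 5.7 + 2.9) / 8 = 3.3000%
Σ(r − r̄)² = 1176.7200; sample σ = √(1176.7200/7) = 12.9654%
Sharpe = (r̄ − rf) / σ = (3.3000 − 1.53) / 12.9654 = 1.7700 / 12.9654 = 0.1365

0.14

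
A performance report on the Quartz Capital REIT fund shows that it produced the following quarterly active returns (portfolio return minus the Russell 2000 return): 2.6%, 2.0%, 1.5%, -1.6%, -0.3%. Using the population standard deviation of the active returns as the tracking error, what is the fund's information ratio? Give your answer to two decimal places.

Mean return r̄ = 4.20 / 5 = 0.8400%
Population σ = √[Σ(r − r̄)² / 5] = √[12.1320 / 5] = √2.4264 = 1.5577%
IR = r̄ / tracking error = 0.8400 / 1.5577 = 0.5393

0.54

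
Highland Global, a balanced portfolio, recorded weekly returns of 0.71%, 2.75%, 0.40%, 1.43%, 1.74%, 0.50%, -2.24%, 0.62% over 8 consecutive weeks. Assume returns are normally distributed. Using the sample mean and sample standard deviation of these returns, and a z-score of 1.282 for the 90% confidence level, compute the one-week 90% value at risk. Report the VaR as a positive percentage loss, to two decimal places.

1.11

r̄ = (0.71 + 2.75 + 0.4 + 1.43 + 1.74 + 0.5 − 2.24 + 0.62) / 8 = 0.7388%
Sample σ = √[Σ(r − r̄)² / 7] = √[14.5851 / 7] = √2.0836 = 1.4435%
VaR = −(r̄ − z·σ) = −(0.7388 − 1.282 × 1.4435) = −(-1.1118) = 1.1118%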